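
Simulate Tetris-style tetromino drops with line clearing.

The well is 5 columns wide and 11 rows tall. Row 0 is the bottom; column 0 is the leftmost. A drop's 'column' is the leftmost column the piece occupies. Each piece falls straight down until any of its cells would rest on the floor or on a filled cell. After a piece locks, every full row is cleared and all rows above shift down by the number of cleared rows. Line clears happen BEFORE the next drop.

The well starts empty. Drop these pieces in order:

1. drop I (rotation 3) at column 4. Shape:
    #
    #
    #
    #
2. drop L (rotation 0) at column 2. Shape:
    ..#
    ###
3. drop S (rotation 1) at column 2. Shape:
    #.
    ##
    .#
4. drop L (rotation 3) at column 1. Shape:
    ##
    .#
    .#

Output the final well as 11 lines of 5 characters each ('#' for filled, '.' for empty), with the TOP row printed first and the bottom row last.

Answer: .##..
..#..
..#..
..#..
..##.
...##
..###
....#
....#
....#
....#

Derivation:
Drop 1: I rot3 at col 4 lands with bottom-row=0; cleared 0 line(s) (total 0); column heights now [0 0 0 0 4], max=4
Drop 2: L rot0 at col 2 lands with bottom-row=4; cleared 0 line(s) (total 0); column heights now [0 0 5 5 6], max=6
Drop 3: S rot1 at col 2 lands with bottom-row=5; cleared 0 line(s) (total 0); column heights now [0 0 8 7 6], max=8
Drop 4: L rot3 at col 1 lands with bottom-row=8; cleared 0 line(s) (total 0); column heights now [0 11 11 7 6], max=11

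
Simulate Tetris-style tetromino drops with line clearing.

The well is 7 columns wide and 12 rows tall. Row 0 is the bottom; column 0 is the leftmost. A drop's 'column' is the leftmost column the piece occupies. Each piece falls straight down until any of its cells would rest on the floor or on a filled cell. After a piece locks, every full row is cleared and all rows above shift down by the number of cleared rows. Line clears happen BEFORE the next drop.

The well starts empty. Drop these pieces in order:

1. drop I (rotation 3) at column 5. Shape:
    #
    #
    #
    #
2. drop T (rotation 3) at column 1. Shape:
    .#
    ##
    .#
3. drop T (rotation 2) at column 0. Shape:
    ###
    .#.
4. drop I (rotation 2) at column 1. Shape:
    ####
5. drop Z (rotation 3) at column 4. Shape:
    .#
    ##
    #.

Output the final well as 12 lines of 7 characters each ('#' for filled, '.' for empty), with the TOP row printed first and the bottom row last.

Drop 1: I rot3 at col 5 lands with bottom-row=0; cleared 0 line(s) (total 0); column heights now [0 0 0 0 0 4 0], max=4
Drop 2: T rot3 at col 1 lands with bottom-row=0; cleared 0 line(s) (total 0); column heights now [0 2 3 0 0 4 0], max=4
Drop 3: T rot2 at col 0 lands with bottom-row=2; cleared 0 line(s) (total 0); column heights now [4 4 4 0 0 4 0], max=4
Drop 4: I rot2 at col 1 lands with bottom-row=4; cleared 0 line(s) (total 0); column heights now [4 5 5 5 5 4 0], max=5
Drop 5: Z rot3 at col 4 lands with bottom-row=5; cleared 0 line(s) (total 0); column heights now [4 5 5 5 7 8 0], max=8

Answer: .......
.......
.......
.......
.....#.
....##.
....#..
.####..
###..#.
.##..#.
.##..#.
..#..#.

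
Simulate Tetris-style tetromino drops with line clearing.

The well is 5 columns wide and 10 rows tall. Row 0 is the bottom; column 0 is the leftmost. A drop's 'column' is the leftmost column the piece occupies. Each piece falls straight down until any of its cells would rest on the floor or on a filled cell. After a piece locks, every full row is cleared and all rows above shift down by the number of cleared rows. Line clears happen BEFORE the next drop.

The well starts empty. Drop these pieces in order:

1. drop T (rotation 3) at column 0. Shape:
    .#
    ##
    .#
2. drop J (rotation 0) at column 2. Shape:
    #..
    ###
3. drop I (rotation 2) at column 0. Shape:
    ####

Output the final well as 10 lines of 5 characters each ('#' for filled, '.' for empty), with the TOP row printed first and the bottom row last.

Answer: .....
.....
.....
.....
.....
.....
####.
.#...
###..
.####

Derivation:
Drop 1: T rot3 at col 0 lands with bottom-row=0; cleared 0 line(s) (total 0); column heights now [2 3 0 0 0], max=3
Drop 2: J rot0 at col 2 lands with bottom-row=0; cleared 0 line(s) (total 0); column heights now [2 3 2 1 1], max=3
Drop 3: I rot2 at col 0 lands with bottom-row=3; cleared 0 line(s) (total 0); column heights now [4 4 4 4 1], max=4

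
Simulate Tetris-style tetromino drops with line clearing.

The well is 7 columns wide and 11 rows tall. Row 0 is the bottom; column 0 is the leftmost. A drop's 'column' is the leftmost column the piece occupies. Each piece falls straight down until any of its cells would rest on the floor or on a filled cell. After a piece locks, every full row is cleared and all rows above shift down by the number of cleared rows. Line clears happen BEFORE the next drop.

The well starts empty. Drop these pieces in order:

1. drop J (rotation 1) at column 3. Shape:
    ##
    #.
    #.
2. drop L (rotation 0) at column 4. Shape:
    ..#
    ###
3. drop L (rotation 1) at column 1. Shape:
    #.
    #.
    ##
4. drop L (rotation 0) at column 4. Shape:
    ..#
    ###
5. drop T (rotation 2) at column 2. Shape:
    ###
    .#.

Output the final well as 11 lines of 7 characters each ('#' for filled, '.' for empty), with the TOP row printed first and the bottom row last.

Answer: .......
.......
.......
.......
..###.#
...####
......#
....###
.#.##..
.#.#...
.###...

Derivation:
Drop 1: J rot1 at col 3 lands with bottom-row=0; cleared 0 line(s) (total 0); column heights now [0 0 0 3 3 0 0], max=3
Drop 2: L rot0 at col 4 lands with bottom-row=3; cleared 0 line(s) (total 0); column heights now [0 0 0 3 4 4 5], max=5
Drop 3: L rot1 at col 1 lands with bottom-row=0; cleared 0 line(s) (total 0); column heights now [0 3 1 3 4 4 5], max=5
Drop 4: L rot0 at col 4 lands with bottom-row=5; cleared 0 line(s) (total 0); column heights now [0 3 1 3 6 6 7], max=7
Drop 5: T rot2 at col 2 lands with bottom-row=5; cleared 0 line(s) (total 0); column heights now [0 3 7 7 7 6 7], max=7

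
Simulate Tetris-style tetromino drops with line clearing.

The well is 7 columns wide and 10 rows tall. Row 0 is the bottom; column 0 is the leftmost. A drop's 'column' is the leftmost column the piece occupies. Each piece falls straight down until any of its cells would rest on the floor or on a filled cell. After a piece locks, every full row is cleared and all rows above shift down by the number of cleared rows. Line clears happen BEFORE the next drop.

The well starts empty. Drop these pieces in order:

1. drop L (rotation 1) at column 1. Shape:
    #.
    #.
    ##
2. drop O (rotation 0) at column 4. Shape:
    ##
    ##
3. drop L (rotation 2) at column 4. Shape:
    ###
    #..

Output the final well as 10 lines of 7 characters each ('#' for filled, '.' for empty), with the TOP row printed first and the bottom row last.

Answer: .......
.......
.......
.......
.......
.......
....###
.#..#..
.#..##.
.##.##.

Derivation:
Drop 1: L rot1 at col 1 lands with bottom-row=0; cleared 0 line(s) (total 0); column heights now [0 3 1 0 0 0 0], max=3
Drop 2: O rot0 at col 4 lands with bottom-row=0; cleared 0 line(s) (total 0); column heights now [0 3 1 0 2 2 0], max=3
Drop 3: L rot2 at col 4 lands with bottom-row=2; cleared 0 line(s) (total 0); column heights now [0 3 1 0 4 4 4], max=4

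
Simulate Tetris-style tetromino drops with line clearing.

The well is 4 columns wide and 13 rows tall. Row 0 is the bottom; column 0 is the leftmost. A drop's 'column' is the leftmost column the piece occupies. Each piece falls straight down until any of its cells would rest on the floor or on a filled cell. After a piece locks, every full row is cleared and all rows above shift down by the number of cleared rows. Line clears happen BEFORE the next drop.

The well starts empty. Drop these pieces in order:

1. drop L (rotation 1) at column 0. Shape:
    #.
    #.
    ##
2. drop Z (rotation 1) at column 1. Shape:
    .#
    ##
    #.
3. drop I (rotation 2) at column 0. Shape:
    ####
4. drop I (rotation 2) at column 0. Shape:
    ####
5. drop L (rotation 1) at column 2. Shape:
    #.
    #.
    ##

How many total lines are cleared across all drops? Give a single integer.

Answer: 2

Derivation:
Drop 1: L rot1 at col 0 lands with bottom-row=0; cleared 0 line(s) (total 0); column heights now [3 1 0 0], max=3
Drop 2: Z rot1 at col 1 lands with bottom-row=1; cleared 0 line(s) (total 0); column heights now [3 3 4 0], max=4
Drop 3: I rot2 at col 0 lands with bottom-row=4; cleared 1 line(s) (total 1); column heights now [3 3 4 0], max=4
Drop 4: I rot2 at col 0 lands with bottom-row=4; cleared 1 line(s) (total 2); column heights now [3 3 4 0], max=4
Drop 5: L rot1 at col 2 lands with bottom-row=4; cleared 0 line(s) (total 2); column heights now [3 3 7 5], max=7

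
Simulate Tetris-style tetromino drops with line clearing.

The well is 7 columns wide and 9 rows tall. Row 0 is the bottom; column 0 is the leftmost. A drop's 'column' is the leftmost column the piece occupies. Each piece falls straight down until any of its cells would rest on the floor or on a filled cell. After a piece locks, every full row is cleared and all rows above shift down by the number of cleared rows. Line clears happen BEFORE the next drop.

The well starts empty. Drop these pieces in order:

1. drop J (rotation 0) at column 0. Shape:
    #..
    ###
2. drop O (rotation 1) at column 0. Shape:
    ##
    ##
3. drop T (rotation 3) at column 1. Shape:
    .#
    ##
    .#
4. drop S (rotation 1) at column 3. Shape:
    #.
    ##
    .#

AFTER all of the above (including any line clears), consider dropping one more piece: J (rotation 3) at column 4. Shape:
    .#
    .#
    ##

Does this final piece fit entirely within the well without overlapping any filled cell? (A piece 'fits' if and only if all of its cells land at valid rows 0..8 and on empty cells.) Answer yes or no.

Answer: yes

Derivation:
Drop 1: J rot0 at col 0 lands with bottom-row=0; cleared 0 line(s) (total 0); column heights now [2 1 1 0 0 0 0], max=2
Drop 2: O rot1 at col 0 lands with bottom-row=2; cleared 0 line(s) (total 0); column heights now [4 4 1 0 0 0 0], max=4
Drop 3: T rot3 at col 1 lands with bottom-row=3; cleared 0 line(s) (total 0); column heights now [4 5 6 0 0 0 0], max=6
Drop 4: S rot1 at col 3 lands with bottom-row=0; cleared 0 line(s) (total 0); column heights now [4 5 6 3 2 0 0], max=6
Test piece J rot3 at col 4 (width 2): heights before test = [4 5 6 3 2 0 0]; fits = True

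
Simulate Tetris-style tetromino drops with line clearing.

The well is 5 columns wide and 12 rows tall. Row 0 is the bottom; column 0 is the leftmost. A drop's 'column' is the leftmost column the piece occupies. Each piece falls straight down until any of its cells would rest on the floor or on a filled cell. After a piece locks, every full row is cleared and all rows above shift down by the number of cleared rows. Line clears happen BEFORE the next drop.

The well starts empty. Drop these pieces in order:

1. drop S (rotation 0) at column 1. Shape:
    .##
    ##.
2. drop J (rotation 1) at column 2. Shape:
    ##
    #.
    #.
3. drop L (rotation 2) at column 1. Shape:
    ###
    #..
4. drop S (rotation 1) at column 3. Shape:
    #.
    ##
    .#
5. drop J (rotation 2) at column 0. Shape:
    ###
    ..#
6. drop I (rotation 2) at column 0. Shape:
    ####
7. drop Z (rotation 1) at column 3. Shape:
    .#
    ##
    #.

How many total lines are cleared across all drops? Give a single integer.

Drop 1: S rot0 at col 1 lands with bottom-row=0; cleared 0 line(s) (total 0); column heights now [0 1 2 2 0], max=2
Drop 2: J rot1 at col 2 lands with bottom-row=2; cleared 0 line(s) (total 0); column heights now [0 1 5 5 0], max=5
Drop 3: L rot2 at col 1 lands with bottom-row=4; cleared 0 line(s) (total 0); column heights now [0 6 6 6 0], max=6
Drop 4: S rot1 at col 3 lands with bottom-row=5; cleared 0 line(s) (total 0); column heights now [0 6 6 8 7], max=8
Drop 5: J rot2 at col 0 lands with bottom-row=6; cleared 0 line(s) (total 0); column heights now [8 8 8 8 7], max=8
Drop 6: I rot2 at col 0 lands with bottom-row=8; cleared 0 line(s) (total 0); column heights now [9 9 9 9 7], max=9
Drop 7: Z rot1 at col 3 lands with bottom-row=9; cleared 0 line(s) (total 0); column heights now [9 9 9 11 12], max=12

Answer: 0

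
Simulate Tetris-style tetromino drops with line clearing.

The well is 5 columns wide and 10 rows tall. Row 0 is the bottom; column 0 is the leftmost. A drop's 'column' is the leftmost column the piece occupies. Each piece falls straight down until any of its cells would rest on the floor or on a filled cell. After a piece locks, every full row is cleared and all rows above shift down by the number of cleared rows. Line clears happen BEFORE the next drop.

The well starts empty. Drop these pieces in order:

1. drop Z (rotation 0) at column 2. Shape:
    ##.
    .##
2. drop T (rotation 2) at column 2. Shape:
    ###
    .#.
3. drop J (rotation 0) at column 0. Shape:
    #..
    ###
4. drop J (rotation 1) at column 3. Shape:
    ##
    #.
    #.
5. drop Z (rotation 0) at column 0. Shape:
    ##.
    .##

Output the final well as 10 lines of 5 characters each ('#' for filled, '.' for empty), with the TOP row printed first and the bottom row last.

Drop 1: Z rot0 at col 2 lands with bottom-row=0; cleared 0 line(s) (total 0); column heights now [0 0 2 2 1], max=2
Drop 2: T rot2 at col 2 lands with bottom-row=2; cleared 0 line(s) (total 0); column heights now [0 0 4 4 4], max=4
Drop 3: J rot0 at col 0 lands with bottom-row=4; cleared 0 line(s) (total 0); column heights now [6 5 5 4 4], max=6
Drop 4: J rot1 at col 3 lands with bottom-row=4; cleared 0 line(s) (total 0); column heights now [6 5 5 7 7], max=7
Drop 5: Z rot0 at col 0 lands with bottom-row=5; cleared 0 line(s) (total 0); column heights now [7 7 6 7 7], max=7

Answer: .....
.....
.....
##.##
####.
####.
..###
...#.
..##.
...##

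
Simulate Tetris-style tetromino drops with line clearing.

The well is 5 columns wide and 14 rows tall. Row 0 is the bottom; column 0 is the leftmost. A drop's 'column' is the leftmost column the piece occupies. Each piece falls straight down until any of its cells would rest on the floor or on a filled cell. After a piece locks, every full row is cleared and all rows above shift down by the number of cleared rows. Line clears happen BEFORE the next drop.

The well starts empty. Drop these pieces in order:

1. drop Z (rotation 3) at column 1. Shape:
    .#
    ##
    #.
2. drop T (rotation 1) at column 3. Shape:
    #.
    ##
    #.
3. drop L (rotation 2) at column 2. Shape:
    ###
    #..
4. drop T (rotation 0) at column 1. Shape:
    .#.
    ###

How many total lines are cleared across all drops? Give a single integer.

Answer: 0

Derivation:
Drop 1: Z rot3 at col 1 lands with bottom-row=0; cleared 0 line(s) (total 0); column heights now [0 2 3 0 0], max=3
Drop 2: T rot1 at col 3 lands with bottom-row=0; cleared 0 line(s) (total 0); column heights now [0 2 3 3 2], max=3
Drop 3: L rot2 at col 2 lands with bottom-row=3; cleared 0 line(s) (total 0); column heights now [0 2 5 5 5], max=5
Drop 4: T rot0 at col 1 lands with bottom-row=5; cleared 0 line(s) (total 0); column heights now [0 6 7 6 5], max=7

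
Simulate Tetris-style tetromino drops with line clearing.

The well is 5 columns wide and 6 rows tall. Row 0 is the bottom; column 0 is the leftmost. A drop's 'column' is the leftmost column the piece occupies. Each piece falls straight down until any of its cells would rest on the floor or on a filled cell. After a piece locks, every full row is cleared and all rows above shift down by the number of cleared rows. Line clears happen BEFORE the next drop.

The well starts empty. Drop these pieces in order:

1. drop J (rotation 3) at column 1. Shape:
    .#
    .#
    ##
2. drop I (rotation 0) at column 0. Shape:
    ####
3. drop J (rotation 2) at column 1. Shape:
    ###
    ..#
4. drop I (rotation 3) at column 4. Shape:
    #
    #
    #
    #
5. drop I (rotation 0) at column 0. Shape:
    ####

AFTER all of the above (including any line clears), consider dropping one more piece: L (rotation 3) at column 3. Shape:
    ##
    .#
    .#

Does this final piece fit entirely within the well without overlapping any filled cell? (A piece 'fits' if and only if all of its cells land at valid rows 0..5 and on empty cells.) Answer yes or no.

Answer: no

Derivation:
Drop 1: J rot3 at col 1 lands with bottom-row=0; cleared 0 line(s) (total 0); column heights now [0 1 3 0 0], max=3
Drop 2: I rot0 at col 0 lands with bottom-row=3; cleared 0 line(s) (total 0); column heights now [4 4 4 4 0], max=4
Drop 3: J rot2 at col 1 lands with bottom-row=4; cleared 0 line(s) (total 0); column heights now [4 6 6 6 0], max=6
Drop 4: I rot3 at col 4 lands with bottom-row=0; cleared 1 line(s) (total 1); column heights now [0 5 5 5 3], max=5
Drop 5: I rot0 at col 0 lands with bottom-row=5; cleared 0 line(s) (total 1); column heights now [6 6 6 6 3], max=6
Test piece L rot3 at col 3 (width 2): heights before test = [6 6 6 6 3]; fits = False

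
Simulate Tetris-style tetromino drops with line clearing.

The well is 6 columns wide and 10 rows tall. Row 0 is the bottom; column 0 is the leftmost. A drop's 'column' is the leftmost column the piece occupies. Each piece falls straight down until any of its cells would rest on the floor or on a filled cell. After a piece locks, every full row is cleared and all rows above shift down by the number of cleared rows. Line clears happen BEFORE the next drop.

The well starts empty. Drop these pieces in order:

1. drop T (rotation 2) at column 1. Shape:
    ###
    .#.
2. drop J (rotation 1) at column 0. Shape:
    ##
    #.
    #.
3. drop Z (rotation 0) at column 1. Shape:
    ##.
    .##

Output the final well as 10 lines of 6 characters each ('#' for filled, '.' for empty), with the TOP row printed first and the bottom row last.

Answer: ......
......
......
......
......
......
.##...
####..
####..
#.#...

Derivation:
Drop 1: T rot2 at col 1 lands with bottom-row=0; cleared 0 line(s) (total 0); column heights now [0 2 2 2 0 0], max=2
Drop 2: J rot1 at col 0 lands with bottom-row=0; cleared 0 line(s) (total 0); column heights now [3 3 2 2 0 0], max=3
Drop 3: Z rot0 at col 1 lands with bottom-row=2; cleared 0 line(s) (total 0); column heights now [3 4 4 3 0 0], max=4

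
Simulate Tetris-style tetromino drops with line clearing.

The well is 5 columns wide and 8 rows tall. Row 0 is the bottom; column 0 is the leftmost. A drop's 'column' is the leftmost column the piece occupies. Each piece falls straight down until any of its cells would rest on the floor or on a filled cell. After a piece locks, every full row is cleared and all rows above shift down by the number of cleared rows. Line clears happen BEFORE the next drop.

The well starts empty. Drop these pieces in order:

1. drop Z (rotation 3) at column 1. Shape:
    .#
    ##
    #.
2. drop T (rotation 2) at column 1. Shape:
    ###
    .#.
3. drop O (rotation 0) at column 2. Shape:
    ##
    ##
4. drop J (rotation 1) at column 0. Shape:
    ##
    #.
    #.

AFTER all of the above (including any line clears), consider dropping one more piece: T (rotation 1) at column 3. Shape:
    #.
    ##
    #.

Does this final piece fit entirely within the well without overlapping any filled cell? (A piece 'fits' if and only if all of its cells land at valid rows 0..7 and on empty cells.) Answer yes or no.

Answer: no

Derivation:
Drop 1: Z rot3 at col 1 lands with bottom-row=0; cleared 0 line(s) (total 0); column heights now [0 2 3 0 0], max=3
Drop 2: T rot2 at col 1 lands with bottom-row=3; cleared 0 line(s) (total 0); column heights now [0 5 5 5 0], max=5
Drop 3: O rot0 at col 2 lands with bottom-row=5; cleared 0 line(s) (total 0); column heights now [0 5 7 7 0], max=7
Drop 4: J rot1 at col 0 lands with bottom-row=3; cleared 0 line(s) (total 0); column heights now [6 6 7 7 0], max=7
Test piece T rot1 at col 3 (width 2): heights before test = [6 6 7 7 0]; fits = False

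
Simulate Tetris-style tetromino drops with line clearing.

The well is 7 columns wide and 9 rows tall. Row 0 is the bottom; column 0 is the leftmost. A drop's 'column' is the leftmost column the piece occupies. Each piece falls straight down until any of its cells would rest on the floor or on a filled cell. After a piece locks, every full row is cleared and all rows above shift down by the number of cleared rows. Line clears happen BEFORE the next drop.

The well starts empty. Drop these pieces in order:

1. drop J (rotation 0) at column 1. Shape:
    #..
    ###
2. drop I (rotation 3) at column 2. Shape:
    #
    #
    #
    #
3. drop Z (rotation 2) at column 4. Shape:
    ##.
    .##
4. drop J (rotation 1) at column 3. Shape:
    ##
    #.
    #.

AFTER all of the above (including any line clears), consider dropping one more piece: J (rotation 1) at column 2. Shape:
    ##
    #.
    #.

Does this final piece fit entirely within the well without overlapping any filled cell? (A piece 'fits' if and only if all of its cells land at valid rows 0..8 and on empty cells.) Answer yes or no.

Drop 1: J rot0 at col 1 lands with bottom-row=0; cleared 0 line(s) (total 0); column heights now [0 2 1 1 0 0 0], max=2
Drop 2: I rot3 at col 2 lands with bottom-row=1; cleared 0 line(s) (total 0); column heights now [0 2 5 1 0 0 0], max=5
Drop 3: Z rot2 at col 4 lands with bottom-row=0; cleared 0 line(s) (total 0); column heights now [0 2 5 1 2 2 1], max=5
Drop 4: J rot1 at col 3 lands with bottom-row=1; cleared 0 line(s) (total 0); column heights now [0 2 5 4 4 2 1], max=5
Test piece J rot1 at col 2 (width 2): heights before test = [0 2 5 4 4 2 1]; fits = True

Answer: yes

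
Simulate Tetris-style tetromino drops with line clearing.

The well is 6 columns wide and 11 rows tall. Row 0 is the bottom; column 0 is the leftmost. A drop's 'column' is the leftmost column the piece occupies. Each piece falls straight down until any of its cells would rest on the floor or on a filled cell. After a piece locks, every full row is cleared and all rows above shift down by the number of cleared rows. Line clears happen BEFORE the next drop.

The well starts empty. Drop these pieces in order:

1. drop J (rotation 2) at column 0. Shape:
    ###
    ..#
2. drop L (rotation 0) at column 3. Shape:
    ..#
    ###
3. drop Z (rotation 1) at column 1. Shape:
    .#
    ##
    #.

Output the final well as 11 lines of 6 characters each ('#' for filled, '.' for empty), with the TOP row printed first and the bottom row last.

Drop 1: J rot2 at col 0 lands with bottom-row=0; cleared 0 line(s) (total 0); column heights now [2 2 2 0 0 0], max=2
Drop 2: L rot0 at col 3 lands with bottom-row=0; cleared 0 line(s) (total 0); column heights now [2 2 2 1 1 2], max=2
Drop 3: Z rot1 at col 1 lands with bottom-row=2; cleared 0 line(s) (total 0); column heights now [2 4 5 1 1 2], max=5

Answer: ......
......
......
......
......
......
..#...
.##...
.#....
###..#
..####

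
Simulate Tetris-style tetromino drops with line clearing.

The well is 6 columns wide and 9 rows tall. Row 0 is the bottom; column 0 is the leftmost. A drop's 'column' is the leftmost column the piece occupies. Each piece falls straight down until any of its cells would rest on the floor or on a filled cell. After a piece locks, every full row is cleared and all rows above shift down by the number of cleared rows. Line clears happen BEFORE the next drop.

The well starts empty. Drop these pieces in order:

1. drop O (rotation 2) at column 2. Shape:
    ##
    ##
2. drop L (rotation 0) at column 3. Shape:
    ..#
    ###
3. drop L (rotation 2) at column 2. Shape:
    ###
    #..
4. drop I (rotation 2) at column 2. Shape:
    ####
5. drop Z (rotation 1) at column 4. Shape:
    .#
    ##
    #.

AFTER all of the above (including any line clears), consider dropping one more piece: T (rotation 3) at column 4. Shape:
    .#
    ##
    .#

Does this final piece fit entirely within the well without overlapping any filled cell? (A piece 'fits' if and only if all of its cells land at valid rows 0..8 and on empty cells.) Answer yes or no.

Drop 1: O rot2 at col 2 lands with bottom-row=0; cleared 0 line(s) (total 0); column heights now [0 0 2 2 0 0], max=2
Drop 2: L rot0 at col 3 lands with bottom-row=2; cleared 0 line(s) (total 0); column heights now [0 0 2 3 3 4], max=4
Drop 3: L rot2 at col 2 lands with bottom-row=2; cleared 0 line(s) (total 0); column heights now [0 0 4 4 4 4], max=4
Drop 4: I rot2 at col 2 lands with bottom-row=4; cleared 0 line(s) (total 0); column heights now [0 0 5 5 5 5], max=5
Drop 5: Z rot1 at col 4 lands with bottom-row=5; cleared 0 line(s) (total 0); column heights now [0 0 5 5 7 8], max=8
Test piece T rot3 at col 4 (width 2): heights before test = [0 0 5 5 7 8]; fits = False

Answer: no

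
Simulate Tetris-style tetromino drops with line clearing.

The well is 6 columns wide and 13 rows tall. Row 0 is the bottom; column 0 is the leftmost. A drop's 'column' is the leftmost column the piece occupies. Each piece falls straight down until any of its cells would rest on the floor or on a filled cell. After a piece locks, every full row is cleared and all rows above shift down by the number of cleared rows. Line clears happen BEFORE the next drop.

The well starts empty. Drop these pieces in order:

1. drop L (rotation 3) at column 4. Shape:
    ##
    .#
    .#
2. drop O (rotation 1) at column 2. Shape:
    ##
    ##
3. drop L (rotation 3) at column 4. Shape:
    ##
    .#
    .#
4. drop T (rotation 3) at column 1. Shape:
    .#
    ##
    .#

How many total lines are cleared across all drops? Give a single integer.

Drop 1: L rot3 at col 4 lands with bottom-row=0; cleared 0 line(s) (total 0); column heights now [0 0 0 0 3 3], max=3
Drop 2: O rot1 at col 2 lands with bottom-row=0; cleared 0 line(s) (total 0); column heights now [0 0 2 2 3 3], max=3
Drop 3: L rot3 at col 4 lands with bottom-row=3; cleared 0 line(s) (total 0); column heights now [0 0 2 2 6 6], max=6
Drop 4: T rot3 at col 1 lands with bottom-row=2; cleared 0 line(s) (total 0); column heights now [0 4 5 2 6 6], max=6

Answer: 0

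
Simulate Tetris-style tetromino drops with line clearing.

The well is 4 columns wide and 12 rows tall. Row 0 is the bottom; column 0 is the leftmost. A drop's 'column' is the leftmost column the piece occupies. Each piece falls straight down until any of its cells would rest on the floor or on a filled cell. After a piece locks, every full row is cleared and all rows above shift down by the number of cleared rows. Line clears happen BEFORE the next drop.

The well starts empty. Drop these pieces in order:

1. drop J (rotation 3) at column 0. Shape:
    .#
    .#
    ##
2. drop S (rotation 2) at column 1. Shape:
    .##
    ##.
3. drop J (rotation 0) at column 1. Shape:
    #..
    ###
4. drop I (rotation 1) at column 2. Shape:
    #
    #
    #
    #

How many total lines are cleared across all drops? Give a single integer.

Answer: 0

Derivation:
Drop 1: J rot3 at col 0 lands with bottom-row=0; cleared 0 line(s) (total 0); column heights now [1 3 0 0], max=3
Drop 2: S rot2 at col 1 lands with bottom-row=3; cleared 0 line(s) (total 0); column heights now [1 4 5 5], max=5
Drop 3: J rot0 at col 1 lands with bottom-row=5; cleared 0 line(s) (total 0); column heights now [1 7 6 6], max=7
Drop 4: I rot1 at col 2 lands with bottom-row=6; cleared 0 line(s) (total 0); column heights now [1 7 10 6], max=10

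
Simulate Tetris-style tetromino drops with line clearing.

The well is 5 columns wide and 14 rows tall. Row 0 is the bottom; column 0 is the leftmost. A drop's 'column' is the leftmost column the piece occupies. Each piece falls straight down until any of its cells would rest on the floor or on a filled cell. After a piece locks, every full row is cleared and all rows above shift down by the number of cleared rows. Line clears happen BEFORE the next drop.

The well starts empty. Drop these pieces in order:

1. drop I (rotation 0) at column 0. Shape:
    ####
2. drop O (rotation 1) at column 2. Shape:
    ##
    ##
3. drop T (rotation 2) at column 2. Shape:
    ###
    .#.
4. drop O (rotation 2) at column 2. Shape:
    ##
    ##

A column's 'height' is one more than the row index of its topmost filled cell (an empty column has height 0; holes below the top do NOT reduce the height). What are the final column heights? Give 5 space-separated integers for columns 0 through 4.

Drop 1: I rot0 at col 0 lands with bottom-row=0; cleared 0 line(s) (total 0); column heights now [1 1 1 1 0], max=1
Drop 2: O rot1 at col 2 lands with bottom-row=1; cleared 0 line(s) (total 0); column heights now [1 1 3 3 0], max=3
Drop 3: T rot2 at col 2 lands with bottom-row=3; cleared 0 line(s) (total 0); column heights now [1 1 5 5 5], max=5
Drop 4: O rot2 at col 2 lands with bottom-row=5; cleared 0 line(s) (total 0); column heights now [1 1 7 7 5], max=7

Answer: 1 1 7 7 5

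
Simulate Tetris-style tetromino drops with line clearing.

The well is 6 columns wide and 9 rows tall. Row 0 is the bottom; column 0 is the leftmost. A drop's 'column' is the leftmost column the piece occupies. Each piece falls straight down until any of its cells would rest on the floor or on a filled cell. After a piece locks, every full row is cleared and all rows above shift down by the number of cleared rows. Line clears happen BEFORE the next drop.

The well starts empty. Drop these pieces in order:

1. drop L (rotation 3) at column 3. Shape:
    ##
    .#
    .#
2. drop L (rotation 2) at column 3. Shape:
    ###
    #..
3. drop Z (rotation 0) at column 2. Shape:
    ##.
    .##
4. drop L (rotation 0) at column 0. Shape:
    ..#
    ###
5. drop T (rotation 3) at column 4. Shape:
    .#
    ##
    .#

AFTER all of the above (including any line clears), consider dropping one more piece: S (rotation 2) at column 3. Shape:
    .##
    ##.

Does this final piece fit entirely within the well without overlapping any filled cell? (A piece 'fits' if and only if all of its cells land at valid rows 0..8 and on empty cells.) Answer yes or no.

Drop 1: L rot3 at col 3 lands with bottom-row=0; cleared 0 line(s) (total 0); column heights now [0 0 0 3 3 0], max=3
Drop 2: L rot2 at col 3 lands with bottom-row=3; cleared 0 line(s) (total 0); column heights now [0 0 0 5 5 5], max=5
Drop 3: Z rot0 at col 2 lands with bottom-row=5; cleared 0 line(s) (total 0); column heights now [0 0 7 7 6 5], max=7
Drop 4: L rot0 at col 0 lands with bottom-row=7; cleared 0 line(s) (total 0); column heights now [8 8 9 7 6 5], max=9
Drop 5: T rot3 at col 4 lands with bottom-row=5; cleared 0 line(s) (total 0); column heights now [8 8 9 7 7 8], max=9
Test piece S rot2 at col 3 (width 3): heights before test = [8 8 9 7 7 8]; fits = True

Answer: yes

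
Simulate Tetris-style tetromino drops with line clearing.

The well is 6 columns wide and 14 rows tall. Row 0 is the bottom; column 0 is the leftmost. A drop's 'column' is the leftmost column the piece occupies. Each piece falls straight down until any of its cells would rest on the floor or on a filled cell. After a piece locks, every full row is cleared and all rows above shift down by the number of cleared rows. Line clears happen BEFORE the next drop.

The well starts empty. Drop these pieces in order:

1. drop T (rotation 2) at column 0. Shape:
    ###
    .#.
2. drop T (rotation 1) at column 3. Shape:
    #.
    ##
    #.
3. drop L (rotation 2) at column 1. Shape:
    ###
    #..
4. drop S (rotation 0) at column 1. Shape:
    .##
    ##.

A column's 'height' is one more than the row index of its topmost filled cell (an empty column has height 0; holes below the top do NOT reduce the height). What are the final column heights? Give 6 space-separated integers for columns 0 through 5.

Drop 1: T rot2 at col 0 lands with bottom-row=0; cleared 0 line(s) (total 0); column heights now [2 2 2 0 0 0], max=2
Drop 2: T rot1 at col 3 lands with bottom-row=0; cleared 0 line(s) (total 0); column heights now [2 2 2 3 2 0], max=3
Drop 3: L rot2 at col 1 lands with bottom-row=2; cleared 0 line(s) (total 0); column heights now [2 4 4 4 2 0], max=4
Drop 4: S rot0 at col 1 lands with bottom-row=4; cleared 0 line(s) (total 0); column heights now [2 5 6 6 2 0], max=6

Answer: 2 5 6 6 2 0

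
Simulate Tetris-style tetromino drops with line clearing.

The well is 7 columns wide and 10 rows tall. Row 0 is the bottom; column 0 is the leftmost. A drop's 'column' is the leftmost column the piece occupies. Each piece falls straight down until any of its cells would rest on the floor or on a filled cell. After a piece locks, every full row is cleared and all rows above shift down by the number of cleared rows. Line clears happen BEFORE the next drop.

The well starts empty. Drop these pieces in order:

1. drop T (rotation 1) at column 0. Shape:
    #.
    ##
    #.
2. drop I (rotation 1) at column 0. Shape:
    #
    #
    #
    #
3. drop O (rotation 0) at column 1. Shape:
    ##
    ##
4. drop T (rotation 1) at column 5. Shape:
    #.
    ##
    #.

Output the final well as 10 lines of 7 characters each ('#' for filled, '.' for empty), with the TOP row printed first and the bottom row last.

Answer: .......
.......
.......
#......
#......
#......
###....
###..#.
##...##
#....#.

Derivation:
Drop 1: T rot1 at col 0 lands with bottom-row=0; cleared 0 line(s) (total 0); column heights now [3 2 0 0 0 0 0], max=3
Drop 2: I rot1 at col 0 lands with bottom-row=3; cleared 0 line(s) (total 0); column heights now [7 2 0 0 0 0 0], max=7
Drop 3: O rot0 at col 1 lands with bottom-row=2; cleared 0 line(s) (total 0); column heights now [7 4 4 0 0 0 0], max=7
Drop 4: T rot1 at col 5 lands with bottom-row=0; cleared 0 line(s) (total 0); column heights now [7 4 4 0 0 3 2], max=7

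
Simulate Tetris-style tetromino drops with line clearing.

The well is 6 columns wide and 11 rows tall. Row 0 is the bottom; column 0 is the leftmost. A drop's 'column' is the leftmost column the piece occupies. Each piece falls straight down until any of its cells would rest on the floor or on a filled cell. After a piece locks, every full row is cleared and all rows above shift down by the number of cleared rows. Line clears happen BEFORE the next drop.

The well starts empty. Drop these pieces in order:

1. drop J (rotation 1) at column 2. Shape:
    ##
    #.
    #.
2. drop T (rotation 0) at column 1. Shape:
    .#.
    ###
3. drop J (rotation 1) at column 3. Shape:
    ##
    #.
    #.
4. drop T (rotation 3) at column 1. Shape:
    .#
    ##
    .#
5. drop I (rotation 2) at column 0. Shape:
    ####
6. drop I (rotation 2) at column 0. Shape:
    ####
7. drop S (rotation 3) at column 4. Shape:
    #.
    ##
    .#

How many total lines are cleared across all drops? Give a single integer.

Answer: 0

Derivation:
Drop 1: J rot1 at col 2 lands with bottom-row=0; cleared 0 line(s) (total 0); column heights now [0 0 3 3 0 0], max=3
Drop 2: T rot0 at col 1 lands with bottom-row=3; cleared 0 line(s) (total 0); column heights now [0 4 5 4 0 0], max=5
Drop 3: J rot1 at col 3 lands with bottom-row=4; cleared 0 line(s) (total 0); column heights now [0 4 5 7 7 0], max=7
Drop 4: T rot3 at col 1 lands with bottom-row=5; cleared 0 line(s) (total 0); column heights now [0 7 8 7 7 0], max=8
Drop 5: I rot2 at col 0 lands with bottom-row=8; cleared 0 line(s) (total 0); column heights now [9 9 9 9 7 0], max=9
Drop 6: I rot2 at col 0 lands with bottom-row=9; cleared 0 line(s) (total 0); column heights now [10 10 10 10 7 0], max=10
Drop 7: S rot3 at col 4 lands with bottom-row=6; cleared 0 line(s) (total 0); column heights now [10 10 10 10 9 8], max=10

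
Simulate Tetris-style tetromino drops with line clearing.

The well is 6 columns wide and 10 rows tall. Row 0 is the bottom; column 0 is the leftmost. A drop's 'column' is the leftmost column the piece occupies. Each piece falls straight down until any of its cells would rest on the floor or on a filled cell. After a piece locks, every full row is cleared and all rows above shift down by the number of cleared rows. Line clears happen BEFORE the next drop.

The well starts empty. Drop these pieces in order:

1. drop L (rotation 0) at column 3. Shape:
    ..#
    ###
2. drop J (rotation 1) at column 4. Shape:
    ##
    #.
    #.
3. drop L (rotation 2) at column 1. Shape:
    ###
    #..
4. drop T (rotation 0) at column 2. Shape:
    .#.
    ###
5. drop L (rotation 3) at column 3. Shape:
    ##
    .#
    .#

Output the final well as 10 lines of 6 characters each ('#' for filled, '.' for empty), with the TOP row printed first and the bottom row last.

Drop 1: L rot0 at col 3 lands with bottom-row=0; cleared 0 line(s) (total 0); column heights now [0 0 0 1 1 2], max=2
Drop 2: J rot1 at col 4 lands with bottom-row=1; cleared 0 line(s) (total 0); column heights now [0 0 0 1 4 4], max=4
Drop 3: L rot2 at col 1 lands with bottom-row=0; cleared 0 line(s) (total 0); column heights now [0 2 2 2 4 4], max=4
Drop 4: T rot0 at col 2 lands with bottom-row=4; cleared 0 line(s) (total 0); column heights now [0 2 5 6 5 4], max=6
Drop 5: L rot3 at col 3 lands with bottom-row=5; cleared 0 line(s) (total 0); column heights now [0 2 5 8 8 4], max=8

Answer: ......
......
...##.
....#.
...##.
..###.
....##
....#.
.#####
.#.###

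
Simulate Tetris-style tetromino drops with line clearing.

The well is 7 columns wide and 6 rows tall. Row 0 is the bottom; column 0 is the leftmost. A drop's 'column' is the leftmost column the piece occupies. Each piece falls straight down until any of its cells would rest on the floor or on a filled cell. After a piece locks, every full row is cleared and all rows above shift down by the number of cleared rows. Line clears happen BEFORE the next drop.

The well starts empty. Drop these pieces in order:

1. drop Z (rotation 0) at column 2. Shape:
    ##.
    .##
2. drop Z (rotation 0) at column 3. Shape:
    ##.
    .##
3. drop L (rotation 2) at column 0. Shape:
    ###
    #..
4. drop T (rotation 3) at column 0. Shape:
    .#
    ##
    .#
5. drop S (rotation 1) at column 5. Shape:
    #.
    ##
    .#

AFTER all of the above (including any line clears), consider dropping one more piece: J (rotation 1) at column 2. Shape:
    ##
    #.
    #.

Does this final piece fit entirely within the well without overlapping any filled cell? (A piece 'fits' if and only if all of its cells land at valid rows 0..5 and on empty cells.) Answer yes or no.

Drop 1: Z rot0 at col 2 lands with bottom-row=0; cleared 0 line(s) (total 0); column heights now [0 0 2 2 1 0 0], max=2
Drop 2: Z rot0 at col 3 lands with bottom-row=1; cleared 0 line(s) (total 0); column heights now [0 0 2 3 3 2 0], max=3
Drop 3: L rot2 at col 0 lands with bottom-row=1; cleared 0 line(s) (total 0); column heights now [3 3 3 3 3 2 0], max=3
Drop 4: T rot3 at col 0 lands with bottom-row=3; cleared 0 line(s) (total 0); column heights now [5 6 3 3 3 2 0], max=6
Drop 5: S rot1 at col 5 lands with bottom-row=1; cleared 1 line(s) (total 1); column heights now [4 5 2 2 2 3 2], max=5
Test piece J rot1 at col 2 (width 2): heights before test = [4 5 2 2 2 3 2]; fits = True

Answer: yes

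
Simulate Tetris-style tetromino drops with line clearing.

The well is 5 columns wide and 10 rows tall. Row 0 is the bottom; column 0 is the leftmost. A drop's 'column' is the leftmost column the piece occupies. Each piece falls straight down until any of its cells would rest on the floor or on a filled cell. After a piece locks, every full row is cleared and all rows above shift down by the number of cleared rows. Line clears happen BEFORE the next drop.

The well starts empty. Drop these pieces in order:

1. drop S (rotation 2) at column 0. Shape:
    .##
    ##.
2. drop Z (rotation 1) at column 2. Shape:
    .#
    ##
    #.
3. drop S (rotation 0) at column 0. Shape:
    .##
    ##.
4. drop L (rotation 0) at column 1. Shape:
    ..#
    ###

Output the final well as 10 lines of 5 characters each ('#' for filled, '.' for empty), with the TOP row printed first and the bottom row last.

Drop 1: S rot2 at col 0 lands with bottom-row=0; cleared 0 line(s) (total 0); column heights now [1 2 2 0 0], max=2
Drop 2: Z rot1 at col 2 lands with bottom-row=2; cleared 0 line(s) (total 0); column heights now [1 2 4 5 0], max=5
Drop 3: S rot0 at col 0 lands with bottom-row=3; cleared 0 line(s) (total 0); column heights now [4 5 5 5 0], max=5
Drop 4: L rot0 at col 1 lands with bottom-row=5; cleared 0 line(s) (total 0); column heights now [4 6 6 7 0], max=7

Answer: .....
.....
.....
...#.
.###.
.###.
####.
..#..
.##..
##...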